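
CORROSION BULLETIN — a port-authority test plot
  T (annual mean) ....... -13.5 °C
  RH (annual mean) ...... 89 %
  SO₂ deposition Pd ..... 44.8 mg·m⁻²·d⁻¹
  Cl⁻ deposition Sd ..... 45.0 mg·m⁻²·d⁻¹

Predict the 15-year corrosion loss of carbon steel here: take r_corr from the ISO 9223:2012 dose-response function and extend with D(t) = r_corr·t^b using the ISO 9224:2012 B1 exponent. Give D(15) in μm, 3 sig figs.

D(15) = 58.1 μm

carbon steel: f(T) = +0.150·(T−10) [T≤10 °C] = -3.5250
  sulphur-dioxide contribution → 2.233 μm/a
  chloride contribution → 11.87 μm/a
  ⇒ r_corr(carbon steel) = 14.11 μm/a
Power-law: D(15) = r_corr · 15^0.523
  D(15) = 14.11 × 15^0.523 = 14.11 × 4.122 = 58.15 μm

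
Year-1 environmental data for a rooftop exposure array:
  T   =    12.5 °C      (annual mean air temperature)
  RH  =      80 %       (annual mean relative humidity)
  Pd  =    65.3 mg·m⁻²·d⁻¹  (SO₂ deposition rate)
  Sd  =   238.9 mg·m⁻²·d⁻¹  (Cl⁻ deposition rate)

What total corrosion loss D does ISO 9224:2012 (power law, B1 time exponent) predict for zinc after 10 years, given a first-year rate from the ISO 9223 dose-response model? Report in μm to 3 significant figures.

D(10) = 31.7 μm

zinc: temperature factor f = -0.071·(2.5) = -0.1775
  Pd branch = 0.0129·Pd^0.44·e^(0.046·RH+f) = 2.693 μm/a
  Cl⁻ term: 0.0175·238.9^0.57·exp(0.008·80+0.085·12.5) = 2.178
  sum: 2.693 + 2.178 → r_corr = 4.871 μm/a
Power-law: D(10) = r_corr · 10^0.813
  D(10) = 4.871 × 10^0.813 = 4.871 × 6.501 = 31.67 μm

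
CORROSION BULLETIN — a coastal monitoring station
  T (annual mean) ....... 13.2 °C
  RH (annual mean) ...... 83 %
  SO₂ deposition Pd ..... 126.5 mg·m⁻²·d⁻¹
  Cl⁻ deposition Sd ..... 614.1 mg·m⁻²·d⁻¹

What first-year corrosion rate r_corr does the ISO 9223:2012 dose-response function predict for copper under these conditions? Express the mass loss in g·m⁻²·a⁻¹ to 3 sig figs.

r_corr = 37.0 g·m⁻²·a⁻¹

copper: T>10 °C ⇒ hinge -0.080·(13.2−10) = -0.2560
  Pd branch = 0.0053·Pd^0.26·e^(0.059·RH+f) = 1.934 μm/a
  Sd branch = 0.01025·Sd^0.27·e^(0.036·RH+0.049·T) = 2.198 μm/a
  r_corr = 1.934 + 2.198 = 4.132 μm/a
Convert to mass loss: 4.132 μm/a × 8.96 g/cm³ = 37.02 g·m⁻²·a⁻¹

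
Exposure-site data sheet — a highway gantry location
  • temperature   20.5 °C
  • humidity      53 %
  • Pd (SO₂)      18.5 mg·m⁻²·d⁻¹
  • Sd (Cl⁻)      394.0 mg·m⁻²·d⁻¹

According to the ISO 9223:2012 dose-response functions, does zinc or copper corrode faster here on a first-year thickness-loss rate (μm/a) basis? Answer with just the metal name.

zinc

zinc: f(T) = -0.071·(T−10) [T>10 °C] = -0.7455
  SO₂ term: 0.0129·18.5^0.44·exp(0.046·53-0.7455) = 0.253
  Sd branch = 0.0175·Sd^0.57·e^(0.008·RH+0.085·T) = 4.606 μm/a
  r_corr = 0.253 + 4.606 = 4.86 μm/a
copper: T>10 °C ⇒ hinge -0.080·(20.5−10) = -0.8400
  Pd branch = 0.0053·Pd^0.26·e^(0.059·RH+f) = 0.1114 μm/a
  Sd branch = 0.01025·Sd^0.27·e^(0.036·RH+0.049·T) = 0.9471 μm/a
  r_corr = 0.1114 + 0.9471 = 1.059 μm/a
Ordering by μm/a: zinc (4.86) > copper (1.06)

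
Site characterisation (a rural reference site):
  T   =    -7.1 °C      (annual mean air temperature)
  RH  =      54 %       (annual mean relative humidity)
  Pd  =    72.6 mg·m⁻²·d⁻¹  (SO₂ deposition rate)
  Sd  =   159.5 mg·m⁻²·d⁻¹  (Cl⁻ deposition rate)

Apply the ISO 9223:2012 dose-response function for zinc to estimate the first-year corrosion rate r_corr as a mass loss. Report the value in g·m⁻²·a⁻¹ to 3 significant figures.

zinc: temperature factor f = +0.038·(-17.1) = -0.6498
  SO₂ term: 0.0129·72.6^0.44·exp(0.046·54-0.6498) = 0.5321
  Sd branch = 0.0175·Sd^0.57·e^(0.008·RH+0.085·T) = 0.2655 μm/a
  sum: 0.5321 + 0.2655 → r_corr = 0.7976 μm/a
Convert to mass loss: 0.7976 μm/a × 7.14 g/cm³ = 5.695 g·m⁻²·a⁻¹

r_corr = 5.70 g·m⁻²·a⁻¹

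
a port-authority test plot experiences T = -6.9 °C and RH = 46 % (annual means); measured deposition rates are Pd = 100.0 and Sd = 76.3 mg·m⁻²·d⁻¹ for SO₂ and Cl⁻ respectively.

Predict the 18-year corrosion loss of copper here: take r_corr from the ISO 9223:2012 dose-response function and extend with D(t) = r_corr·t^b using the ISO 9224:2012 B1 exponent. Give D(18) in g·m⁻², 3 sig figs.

copper: T≤10 °C ⇒ hinge +0.126·(-6.9−10) = -2.1294
  Pd branch = 0.0053·Pd^0.26·e^(0.059·RH+f) = 0.03149 μm/a
  Cl⁻ term: 0.01025·76.3^0.27·exp(0.036·46+0.049·-6.9) = 0.1234
  sum: 0.03149 + 0.1234 → r_corr = 0.1549 μm/a
Power-law: D(18) = r_corr · 18^0.667
  D(18) = 0.1549 × 18^0.667 = 0.1549 × 6.875 = 1.065 μm
  Mass loss = 1.065 μm × 8.96 g/cm³ = 9.542 g·m⁻²

D(18) = 9.54 g·m⁻²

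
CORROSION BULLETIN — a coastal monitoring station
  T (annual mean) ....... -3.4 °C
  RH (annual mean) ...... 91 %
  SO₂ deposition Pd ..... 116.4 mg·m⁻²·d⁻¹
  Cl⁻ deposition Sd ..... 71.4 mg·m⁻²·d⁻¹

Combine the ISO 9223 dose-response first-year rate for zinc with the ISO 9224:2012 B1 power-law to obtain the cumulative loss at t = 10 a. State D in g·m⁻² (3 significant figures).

zinc: temperature factor f = +0.038·(-13.4) = -0.5092
  sulphur-dioxide contribution → 4.134 μm/a
  chloride contribution → 0.3092 μm/a
  ⇒ r_corr(zinc) = 4.444 μm/a
ISO 9224: D(t) = r_corr · t^b with b = 0.813 (zinc, B1)
  D(10) = 4.444 × 10^0.813 = 4.444 × 6.501 = 28.89 μm
  Mass loss = 28.89 μm × 7.14 g/cm³ = 206.3 g·m⁻²

D(10) = 206 g·m⁻²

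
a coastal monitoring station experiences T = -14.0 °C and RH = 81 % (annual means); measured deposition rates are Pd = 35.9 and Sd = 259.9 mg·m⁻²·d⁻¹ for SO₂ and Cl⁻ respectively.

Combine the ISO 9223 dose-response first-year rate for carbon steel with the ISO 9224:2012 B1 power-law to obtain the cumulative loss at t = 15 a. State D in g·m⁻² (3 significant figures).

carbon steel: T≤10 °C ⇒ hinge +0.150·(-14.0−10) = -3.6000
  sulphur-dioxide contribution → 1.573 μm/a
  chloride contribution → 26.51 μm/a
  total first-year rate 28.09 μm/a
Long-term exponent b (ISO 9224 Table 2, B1) = 0.523
  D(15) = 28.09 × 15^0.523 = 28.09 × 4.122 = 115.8 μm
  Mass loss = 115.8 μm × 7.85 g/cm³ = 908.7 g·m⁻²

D(15) = 909 g·m⁻²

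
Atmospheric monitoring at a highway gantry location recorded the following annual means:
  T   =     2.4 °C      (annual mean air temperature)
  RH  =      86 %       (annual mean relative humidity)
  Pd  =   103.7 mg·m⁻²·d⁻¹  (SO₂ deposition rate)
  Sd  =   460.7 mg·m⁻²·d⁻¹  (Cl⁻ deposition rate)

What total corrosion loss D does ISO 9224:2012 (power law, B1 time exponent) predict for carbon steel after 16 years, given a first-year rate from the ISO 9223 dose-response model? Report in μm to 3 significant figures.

carbon steel: f(T) = +0.150·(T−10) [T≤10 °C] = -1.1400
  Pd branch = 1.77·Pd^0.52·e^(0.02·RH+f) = 35.32 μm/a
  Sd branch = 0.102·Sd^0.62·e^(0.033·RH+0.04·T) = 85.93 μm/a
  r_corr = 35.32 + 85.93 = 121.3 μm/a
Power-law: D(16) = r_corr · 16^0.523
  D(16) = 121.3 × 16^0.523 = 121.3 × 4.263 = 516.9 μm

D(16) = 517 μm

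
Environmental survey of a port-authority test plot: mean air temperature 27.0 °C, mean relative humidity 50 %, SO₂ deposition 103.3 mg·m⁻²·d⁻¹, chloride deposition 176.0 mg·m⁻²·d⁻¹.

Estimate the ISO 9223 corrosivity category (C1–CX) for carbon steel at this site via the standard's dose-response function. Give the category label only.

C4

carbon steel: f(T) = -0.054·(T−10) [T>10 °C] = -0.9180
  Pd branch = 1.77·Pd^0.52·e^(0.02·RH+f) = 21.42 μm/a
  Cl⁻ term: 0.102·176.0^0.62·exp(0.033·50+0.04·27.0) = 38.59
  r_corr = 21.42 + 38.59 = 60.01 μm/a
ISO 9223 Table 2 (carbon steel): 50 < 60 ≤ 80 μm/a ⇒ C4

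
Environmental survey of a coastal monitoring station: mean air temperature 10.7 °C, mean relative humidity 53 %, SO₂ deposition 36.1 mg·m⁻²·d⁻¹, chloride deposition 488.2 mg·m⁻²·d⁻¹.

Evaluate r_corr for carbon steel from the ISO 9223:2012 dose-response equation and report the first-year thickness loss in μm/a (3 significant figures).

carbon steel: f(T) = -0.054·(T−10) [T>10 °C] = -0.0378
  Pd branch = 1.77·Pd^0.52·e^(0.02·RH+f) = 31.76 μm/a
  Cl⁻ term: 0.102·488.2^0.62·exp(0.033·53+0.04·10.7) = 41.78
  r_corr = 31.76 + 41.78 = 73.54 μm/a

r_corr = 73.5 μm/a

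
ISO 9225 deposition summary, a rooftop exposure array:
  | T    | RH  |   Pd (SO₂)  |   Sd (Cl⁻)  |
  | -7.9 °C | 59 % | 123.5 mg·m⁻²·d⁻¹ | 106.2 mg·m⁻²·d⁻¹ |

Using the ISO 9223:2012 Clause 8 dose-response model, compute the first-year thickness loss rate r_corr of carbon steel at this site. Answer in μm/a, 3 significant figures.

r_corr = 14.2 μm/a

carbon steel: f(T) = +0.150·(T−10) [T≤10 °C] = -2.6850
  SO₂ term: 1.77·123.5^0.52·exp(0.02·59-2.6850) = 4.809
  Cl⁻ term: 0.102·106.2^0.62·exp(0.033·59+0.04·-7.9) = 9.4
  sum: 4.809 + 9.4 → r_corr = 14.21 μm/a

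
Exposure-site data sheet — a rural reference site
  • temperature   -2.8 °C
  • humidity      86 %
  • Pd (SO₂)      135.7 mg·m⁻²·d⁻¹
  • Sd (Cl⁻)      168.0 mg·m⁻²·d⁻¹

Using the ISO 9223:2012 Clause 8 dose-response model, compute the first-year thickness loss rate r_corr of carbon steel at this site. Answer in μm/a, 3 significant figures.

carbon steel: temperature factor f = +0.150·(-12.8) = -1.9200
  sulphur-dioxide contribution → 18.62 μm/a
  chloride contribution → 37.34 μm/a
  total first-year rate 55.96 μm/a

r_corr = 56.0 μm/a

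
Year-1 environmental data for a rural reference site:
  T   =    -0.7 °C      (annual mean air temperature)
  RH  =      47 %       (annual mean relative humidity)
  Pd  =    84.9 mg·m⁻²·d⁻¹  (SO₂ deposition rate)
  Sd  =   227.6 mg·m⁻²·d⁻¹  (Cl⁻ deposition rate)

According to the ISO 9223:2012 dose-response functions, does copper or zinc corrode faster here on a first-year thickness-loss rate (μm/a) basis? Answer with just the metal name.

zinc

copper: temperature factor f = +0.126·(-10.7) = -1.3482
  SO₂ term: 0.0053·84.9^0.26·exp(0.059·47-1.3482) = 0.06992
  Cl⁻ term: 0.01025·227.6^0.27·exp(0.036·47+0.049·-0.7) = 0.2329
  r_corr = 0.06992 + 0.2329 = 0.3028 μm/a
zinc: temperature factor f = +0.038·(-10.7) = -0.4066
  Pd branch = 0.0129·Pd^0.44·e^(0.046·RH+f) = 0.5268 μm/a
  Sd branch = 0.0175·Sd^0.57·e^(0.008·RH+0.085·T) = 0.5298 μm/a
  r_corr = 0.5268 + 0.5298 = 1.057 μm/a
Ordering by μm/a: zinc (1.06) > copper (0.303)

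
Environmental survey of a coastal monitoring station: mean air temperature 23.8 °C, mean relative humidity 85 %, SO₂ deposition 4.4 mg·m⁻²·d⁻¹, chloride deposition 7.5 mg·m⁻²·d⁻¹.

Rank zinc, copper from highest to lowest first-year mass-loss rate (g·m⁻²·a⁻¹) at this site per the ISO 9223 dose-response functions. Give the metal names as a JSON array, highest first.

zinc: f(T) = -0.071·(T−10) [T>10 °C] = -0.9798
  Pd branch = 0.0129·Pd^0.44·e^(0.046·RH+f) = 0.4637 μm/a
  Sd branch = 0.0175·Sd^0.57·e^(0.008·RH+0.085·T) = 0.8236 μm/a
  sum: 0.4637 + 0.8236 → r_corr = 1.287 μm/a
  mass loss = 1.287 μm/a × 7.14 g/cm³ = 9.192 g·m⁻²·a⁻¹
copper: f(T) = -0.080·(T−10) [T>10 °C] = -1.1040
  SO₂ term: 0.0053·4.4^0.26·exp(0.059·85-1.1040) = 0.3891
  Cl⁻ term: 0.01025·7.5^0.27·exp(0.036·85+0.049·23.8) = 1.209
  r_corr = 0.3891 + 1.209 = 1.598 μm/a
  mass loss = 1.598 μm/a × 8.96 g/cm³ = 14.32 g·m⁻²·a⁻¹
Ordering by g·m⁻²·a⁻¹: copper (14.3) > zinc (9.19)

["copper", "zinc"]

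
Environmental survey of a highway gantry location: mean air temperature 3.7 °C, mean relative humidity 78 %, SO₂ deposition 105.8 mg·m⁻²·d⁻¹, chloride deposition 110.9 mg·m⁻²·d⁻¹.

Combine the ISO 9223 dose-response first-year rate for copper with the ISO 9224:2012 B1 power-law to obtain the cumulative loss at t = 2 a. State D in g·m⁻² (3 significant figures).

copper: f(T) = +0.126·(T−10) [T≤10 °C] = -0.7938
  sulphur-dioxide contribution → 0.8026 μm/a
  chloride contribution → 0.7263 μm/a
  ⇒ r_corr(copper) = 1.529 μm/a
Power-law: D(2) = r_corr · 2^0.667
  D(2) = 1.529 × 2^0.667 = 1.529 × 1.588 = 2.428 μm
  Mass loss = 2.428 μm × 8.96 g/cm³ = 21.75 g·m⁻²

D(2) = 21.8 g·m⁻²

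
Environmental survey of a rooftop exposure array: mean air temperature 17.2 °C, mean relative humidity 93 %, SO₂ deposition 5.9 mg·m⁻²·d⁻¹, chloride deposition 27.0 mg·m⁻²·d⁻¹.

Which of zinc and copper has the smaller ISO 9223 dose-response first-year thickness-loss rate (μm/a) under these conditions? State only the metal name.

zinc

zinc: temperature factor f = -0.071·(7.2) = -0.5112
  SO₂ term: 0.0129·5.9^0.44·exp(0.046·93-0.5112) = 1.218
  Sd branch = 0.0175·Sd^0.57·e^(0.008·RH+0.085·T) = 1.04 μm/a
  r_corr = 1.218 + 1.04 = 2.258 μm/a
copper: T>10 °C ⇒ hinge -0.080·(17.2−10) = -0.5760
  Pd branch = 0.0053·Pd^0.26·e^(0.059·RH+f) = 1.142 μm/a
  Sd branch = 0.01025·Sd^0.27·e^(0.036·RH+0.049·T) = 1.649 μm/a
  sum: 1.142 + 1.649 → r_corr = 2.791 μm/a
Ordering by μm/a: copper (2.79) > zinc (2.26)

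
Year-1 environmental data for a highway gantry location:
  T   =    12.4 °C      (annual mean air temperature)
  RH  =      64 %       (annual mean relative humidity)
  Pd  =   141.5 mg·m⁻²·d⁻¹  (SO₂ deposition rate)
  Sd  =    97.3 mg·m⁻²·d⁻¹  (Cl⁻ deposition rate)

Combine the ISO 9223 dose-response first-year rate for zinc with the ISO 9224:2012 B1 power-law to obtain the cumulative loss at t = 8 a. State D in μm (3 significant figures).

zinc: f(T) = -0.071·(T−10) [T>10 °C] = -0.1704
  SO₂ term: 0.0129·141.5^0.44·exp(0.046·64-0.1704) = 1.826
  Cl⁻ term: 0.0175·97.3^0.57·exp(0.008·64+0.085·12.4) = 1.139
  sum: 1.826 + 1.139 → r_corr = 2.965 μm/a
Long-term exponent b (ISO 9224 Table 2, B1) = 0.813
  D(8) = 2.965 × 8^0.813 = 2.965 × 5.423 = 16.08 μm

D(8) = 16.1 μm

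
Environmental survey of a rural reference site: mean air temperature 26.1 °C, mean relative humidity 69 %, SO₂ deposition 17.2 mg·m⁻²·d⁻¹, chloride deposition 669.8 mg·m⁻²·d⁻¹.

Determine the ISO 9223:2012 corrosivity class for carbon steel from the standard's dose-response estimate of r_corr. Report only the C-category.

carbon steel: temperature factor f = -0.054·(16.1) = -0.8694
  sulphur-dioxide contribution → 12.95 μm/a
  chloride contribution → 159.6 μm/a
  total first-year rate 172.5 μm/a
Category bounds: 80…200 μm/a bracket r_corr ⇒ C5

C5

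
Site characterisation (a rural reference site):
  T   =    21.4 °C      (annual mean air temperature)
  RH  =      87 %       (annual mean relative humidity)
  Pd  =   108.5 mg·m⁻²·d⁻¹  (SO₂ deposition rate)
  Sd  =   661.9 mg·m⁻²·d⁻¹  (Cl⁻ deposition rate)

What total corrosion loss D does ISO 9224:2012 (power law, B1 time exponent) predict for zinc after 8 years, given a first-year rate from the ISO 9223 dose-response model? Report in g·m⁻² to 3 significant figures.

D(8) = 435 g·m⁻²

zinc: T>10 °C ⇒ hinge -0.071·(21.4−10) = -0.8094
  sulphur-dioxide contribution → 2.47 μm/a
  chloride contribution → 8.773 μm/a
  ⇒ r_corr(zinc) = 11.24 μm/a
Power-law: D(8) = r_corr · 8^0.813
  D(8) = 11.24 × 8^0.813 = 11.24 × 5.423 = 60.97 μm
  Mass loss = 60.97 μm × 7.14 g/cm³ = 435.3 g·m⁻²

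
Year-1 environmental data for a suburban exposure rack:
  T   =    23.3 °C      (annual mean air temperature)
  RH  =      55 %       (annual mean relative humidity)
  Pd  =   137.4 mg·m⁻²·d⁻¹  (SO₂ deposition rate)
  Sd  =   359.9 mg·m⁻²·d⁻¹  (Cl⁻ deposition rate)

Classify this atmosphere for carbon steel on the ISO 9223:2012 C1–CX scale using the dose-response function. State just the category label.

carbon steel: temperature factor f = -0.054·(13.3) = -0.7182
  sulphur-dioxide contribution → 33.54 μm/a
  chloride contribution → 61.16 μm/a
  ⇒ r_corr(carbon steel) = 94.69 μm/a
94.7 μm/a falls in (80, 200] for carbon steel → category C5

C5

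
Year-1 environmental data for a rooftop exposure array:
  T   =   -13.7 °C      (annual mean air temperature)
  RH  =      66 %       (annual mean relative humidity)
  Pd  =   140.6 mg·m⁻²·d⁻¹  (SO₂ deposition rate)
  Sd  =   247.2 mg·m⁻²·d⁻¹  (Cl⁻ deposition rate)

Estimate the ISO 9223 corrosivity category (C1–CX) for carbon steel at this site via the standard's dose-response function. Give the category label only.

C2

carbon steel: temperature factor f = +0.150·(-23.7) = -3.5550
  Pd branch = 1.77·Pd^0.52·e^(0.02·RH+f) = 2.479 μm/a
  Sd branch = 0.102·Sd^0.62·e^(0.033·RH+0.04·T) = 15.86 μm/a
  sum: 2.479 + 15.86 → r_corr = 18.33 μm/a
ISO 9223 Table 2 (carbon steel): 1.3 < 18.3 ≤ 25 μm/a ⇒ C2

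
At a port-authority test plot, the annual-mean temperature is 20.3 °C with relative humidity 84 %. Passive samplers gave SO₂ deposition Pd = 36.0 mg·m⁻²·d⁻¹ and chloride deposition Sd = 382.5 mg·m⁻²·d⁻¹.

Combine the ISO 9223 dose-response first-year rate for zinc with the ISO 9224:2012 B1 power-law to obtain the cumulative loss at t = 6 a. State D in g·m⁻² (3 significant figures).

D(6) = 219 g·m⁻²

zinc: temperature factor f = -0.071·(10.3) = -0.7313
  Pd branch = 0.0129·Pd^0.44·e^(0.046·RH+f) = 1.432 μm/a
  Sd branch = 0.0175·Sd^0.57·e^(0.008·RH+0.085·T) = 5.706 μm/a
  r_corr = 1.432 + 5.706 = 7.138 μm/a
Power-law: D(6) = r_corr · 6^0.813
  D(6) = 7.138 × 6^0.813 = 7.138 × 4.292 = 30.64 μm
  Mass loss = 30.64 μm × 7.14 g/cm³ = 218.7 g·m⁻²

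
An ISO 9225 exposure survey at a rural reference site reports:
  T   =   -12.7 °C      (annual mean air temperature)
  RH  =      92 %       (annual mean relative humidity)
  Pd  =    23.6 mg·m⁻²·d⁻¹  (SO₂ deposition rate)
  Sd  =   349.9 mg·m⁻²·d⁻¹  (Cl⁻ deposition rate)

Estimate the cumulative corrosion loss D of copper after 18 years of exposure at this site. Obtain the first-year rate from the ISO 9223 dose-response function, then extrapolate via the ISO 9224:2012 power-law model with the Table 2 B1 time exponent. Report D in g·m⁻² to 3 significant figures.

copper: f(T) = +0.126·(T−10) [T≤10 °C] = -2.8602
  SO₂ term: 0.0053·23.6^0.26·exp(0.059·92-2.8602) = 0.1572
  Cl⁻ term: 0.01025·349.9^0.27·exp(0.036·92+0.049·-12.7) = 0.734
  sum: 0.1572 + 0.734 → r_corr = 0.8912 μm/a
ISO 9224: D(t) = r_corr · t^b with b = 0.667 (copper, B1)
  D(18) = 0.8912 × 18^0.667 = 0.8912 × 6.875 = 6.127 μm
  Mass loss = 6.127 μm × 8.96 g/cm³ = 54.9 g·m⁻²

D(18) = 54.9 g·m⁻²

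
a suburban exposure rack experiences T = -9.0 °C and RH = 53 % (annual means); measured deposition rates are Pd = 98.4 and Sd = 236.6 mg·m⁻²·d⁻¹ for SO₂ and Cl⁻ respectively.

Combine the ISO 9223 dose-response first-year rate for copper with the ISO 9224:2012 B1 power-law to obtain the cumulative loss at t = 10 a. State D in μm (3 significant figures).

copper: T≤10 °C ⇒ hinge +0.126·(-9.0−10) = -2.3940
  Pd branch = 0.0053·Pd^0.26·e^(0.059·RH+f) = 0.03637 μm/a
  Sd branch = 0.01025·Sd^0.27·e^(0.036·RH+0.049·T) = 0.1945 μm/a
  r_corr = 0.03637 + 0.1945 = 0.2308 μm/a
ISO 9224: D(t) = r_corr · t^b with b = 0.667 (copper, B1)
  D(10) = 0.2308 × 10^0.667 = 0.2308 × 4.645 = 1.072 μm

D(10) = 1.07 μm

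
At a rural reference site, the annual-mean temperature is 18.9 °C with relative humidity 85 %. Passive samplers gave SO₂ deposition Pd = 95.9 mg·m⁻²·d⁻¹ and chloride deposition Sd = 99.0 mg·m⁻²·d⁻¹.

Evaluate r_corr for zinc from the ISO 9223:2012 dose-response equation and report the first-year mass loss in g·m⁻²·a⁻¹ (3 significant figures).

zinc: temperature factor f = -0.071·(8.9) = -0.6319
  sulphur-dioxide contribution → 2.548 μm/a
  chloride contribution → 2.364 μm/a
  ⇒ r_corr(zinc) = 4.912 μm/a
Convert to mass loss: 4.912 μm/a × 7.14 g/cm³ = 35.07 g·m⁻²·a⁻¹

r_corr = 35.1 g·m⁻²·a⁻¹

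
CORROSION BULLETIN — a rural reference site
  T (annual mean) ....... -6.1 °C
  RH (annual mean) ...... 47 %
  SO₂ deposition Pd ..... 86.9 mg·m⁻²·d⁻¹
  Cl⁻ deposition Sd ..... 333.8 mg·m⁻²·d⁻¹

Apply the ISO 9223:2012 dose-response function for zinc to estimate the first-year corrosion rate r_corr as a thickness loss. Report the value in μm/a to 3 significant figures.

zinc: T≤10 °C ⇒ hinge +0.038·(-6.1−10) = -0.6118
  Pd branch = 0.0129·Pd^0.44·e^(0.046·RH+f) = 0.4335 μm/a
  Cl⁻ term: 0.0175·333.8^0.57·exp(0.008·47+0.085·-6.1) = 0.4164
  r_corr = 0.4335 + 0.4164 = 0.8499 μm/a

r_corr = 0.850 μm/a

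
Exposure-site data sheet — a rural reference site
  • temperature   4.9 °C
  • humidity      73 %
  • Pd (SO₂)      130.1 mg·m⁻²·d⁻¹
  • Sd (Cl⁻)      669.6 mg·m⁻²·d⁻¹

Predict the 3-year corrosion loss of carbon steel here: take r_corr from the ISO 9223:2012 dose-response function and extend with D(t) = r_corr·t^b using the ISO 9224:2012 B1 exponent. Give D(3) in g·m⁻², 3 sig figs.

D(3) = 1.71e+03 g·m⁻²

carbon steel: temperature factor f = +0.150·(-5.1) = -0.7650
  Pd branch = 1.77·Pd^0.52·e^(0.02·RH+f) = 44.59 μm/a
  Cl⁻ term: 0.102·669.6^0.62·exp(0.033·73+0.04·4.9) = 77.97
  sum: 44.59 + 77.97 → r_corr = 122.6 μm/a
Long-term exponent b (ISO 9224 Table 2, B1) = 0.523
  D(3) = 122.6 × 3^0.523 = 122.6 × 1.776 = 217.7 μm
  Mass loss = 217.7 μm × 7.85 g/cm³ = 1709 g·m⁻²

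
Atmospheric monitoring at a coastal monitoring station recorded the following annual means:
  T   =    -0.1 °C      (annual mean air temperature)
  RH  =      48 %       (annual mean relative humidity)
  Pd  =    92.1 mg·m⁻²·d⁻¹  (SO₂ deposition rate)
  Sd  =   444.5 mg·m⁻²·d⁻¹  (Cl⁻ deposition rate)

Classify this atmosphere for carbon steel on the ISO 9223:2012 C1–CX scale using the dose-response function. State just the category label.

C3

carbon steel: T≤10 °C ⇒ hinge +0.150·(-0.1−10) = -1.5150
  sulphur-dioxide contribution → 10.67 μm/a
  chloride contribution → 21.7 μm/a
  total first-year rate 32.37 μm/a
32.4 μm/a falls in (25, 50] for carbon steel → category C3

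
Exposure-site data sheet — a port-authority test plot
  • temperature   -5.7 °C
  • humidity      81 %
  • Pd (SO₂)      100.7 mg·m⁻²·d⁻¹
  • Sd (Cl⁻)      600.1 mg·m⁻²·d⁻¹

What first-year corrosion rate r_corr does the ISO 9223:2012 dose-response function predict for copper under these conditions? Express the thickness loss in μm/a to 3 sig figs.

copper: f(T) = +0.126·(T−10) [T≤10 °C] = -1.9782
  Pd branch = 0.0053·Pd^0.26·e^(0.059·RH+f) = 0.2894 μm/a
  Cl⁻ term: 0.01025·600.1^0.27·exp(0.036·81+0.049·-5.7) = 0.8053
  r_corr = 0.2894 + 0.8053 = 1.095 μm/a

r_corr = 1.09 μm/a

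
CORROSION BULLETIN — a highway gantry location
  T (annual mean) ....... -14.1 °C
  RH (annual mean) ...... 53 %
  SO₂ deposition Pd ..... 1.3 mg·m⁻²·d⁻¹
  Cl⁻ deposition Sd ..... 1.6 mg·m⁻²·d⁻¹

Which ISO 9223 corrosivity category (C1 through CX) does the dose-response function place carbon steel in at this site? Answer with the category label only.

C1

carbon steel: temperature factor f = +0.150·(-24.1) = -3.6150
  SO₂ term: 1.77·1.3^0.52·exp(0.02·53-3.6150) = 0.1576
  Cl⁻ term: 0.102·1.6^0.62·exp(0.033·53+0.04·-14.1) = 0.4465
  r_corr = 0.1576 + 0.4465 = 0.6041 μm/a
0.604 μm/a falls in (0, 1.3] for carbon steel → category C1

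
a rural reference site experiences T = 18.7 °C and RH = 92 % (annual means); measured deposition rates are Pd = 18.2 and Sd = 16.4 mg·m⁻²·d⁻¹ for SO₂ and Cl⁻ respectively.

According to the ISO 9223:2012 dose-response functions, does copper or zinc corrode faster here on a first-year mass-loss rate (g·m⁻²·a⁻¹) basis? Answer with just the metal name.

copper: f(T) = -0.080·(T−10) [T>10 °C] = -0.6960
  Pd branch = 0.0053·Pd^0.26·e^(0.059·RH+f) = 1.279 μm/a
  Sd branch = 0.01025·Sd^0.27·e^(0.036·RH+0.049·T) = 1.496 μm/a
  r_corr = 1.279 + 1.496 = 2.776 μm/a
  mass loss = 2.776 μm/a × 8.96 g/cm³ = 24.87 g·m⁻²·a⁻¹
zinc: temperature factor f = -0.071·(8.7) = -0.6177
  SO₂ term: 0.0129·18.2^0.44·exp(0.046·92-0.6177) = 1.717
  Cl⁻ term: 0.0175·16.4^0.57·exp(0.008·92+0.085·18.7) = 0.882
  r_corr = 1.717 + 0.882 = 2.599 μm/a
  mass loss = 2.599 μm/a × 7.14 g/cm³ = 18.55 g·m⁻²·a⁻¹
Ordering by g·m⁻²·a⁻¹: copper (24.9) > zinc (18.6)

copper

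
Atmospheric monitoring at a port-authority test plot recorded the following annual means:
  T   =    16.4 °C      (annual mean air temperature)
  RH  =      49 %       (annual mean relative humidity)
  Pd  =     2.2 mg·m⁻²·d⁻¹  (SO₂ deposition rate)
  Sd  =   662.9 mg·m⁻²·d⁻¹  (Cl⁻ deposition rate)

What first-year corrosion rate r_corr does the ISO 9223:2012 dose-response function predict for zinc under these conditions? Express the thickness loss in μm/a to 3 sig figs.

r_corr = 4.35 μm/a

zinc: T>10 °C ⇒ hinge -0.071·(16.4−10) = -0.4544
  Pd branch = 0.0129·Pd^0.44·e^(0.046·RH+f) = 0.1104 μm/a
  Cl⁻ term: 0.0175·662.9^0.57·exp(0.008·49+0.085·16.4) = 4.236
  r_corr = 0.1104 + 4.236 = 4.346 μm/a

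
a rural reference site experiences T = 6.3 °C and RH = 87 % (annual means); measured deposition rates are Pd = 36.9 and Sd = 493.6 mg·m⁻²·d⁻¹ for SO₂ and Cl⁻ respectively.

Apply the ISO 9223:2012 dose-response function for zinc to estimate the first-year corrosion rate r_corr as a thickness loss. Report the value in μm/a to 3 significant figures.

zinc: temperature factor f = +0.038·(-3.7) = -0.1406
  Pd branch = 0.0129·Pd^0.44·e^(0.046·RH+f) = 3 μm/a
  Cl⁻ term: 0.0175·493.6^0.57·exp(0.008·87+0.085·6.3) = 2.056
  sum: 3 + 2.056 → r_corr = 5.056 μm/a

r_corr = 5.06 μm/a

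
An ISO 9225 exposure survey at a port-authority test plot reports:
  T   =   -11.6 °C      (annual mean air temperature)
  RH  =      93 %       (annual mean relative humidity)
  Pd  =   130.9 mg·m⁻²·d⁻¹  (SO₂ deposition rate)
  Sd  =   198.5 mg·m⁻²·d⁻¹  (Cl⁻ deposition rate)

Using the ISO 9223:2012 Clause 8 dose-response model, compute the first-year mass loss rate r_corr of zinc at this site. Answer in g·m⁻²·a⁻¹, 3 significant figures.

zinc: T≤10 °C ⇒ hinge +0.038·(-11.6−10) = -0.8208
  sulphur-dioxide contribution → 3.495 μm/a
  chloride contribution → 0.2803 μm/a
  ⇒ r_corr(zinc) = 3.776 μm/a
Convert to mass loss: 3.776 μm/a × 7.14 g/cm³ = 26.96 g·m⁻²·a⁻¹

r_corr = 27.0 g·m⁻²·a⁻¹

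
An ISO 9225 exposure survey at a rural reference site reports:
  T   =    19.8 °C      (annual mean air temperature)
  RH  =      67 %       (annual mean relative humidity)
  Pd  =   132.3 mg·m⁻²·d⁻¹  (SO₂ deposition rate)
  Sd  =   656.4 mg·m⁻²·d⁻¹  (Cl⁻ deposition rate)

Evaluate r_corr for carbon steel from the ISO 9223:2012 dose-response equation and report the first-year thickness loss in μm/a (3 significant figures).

carbon steel: T>10 °C ⇒ hinge -0.054·(19.8−10) = -0.5292
  SO₂ term: 1.77·132.3^0.52·exp(0.02·67-0.5292) = 50.5
  Cl⁻ term: 0.102·656.4^0.62·exp(0.033·67+0.04·19.8) = 114.7
  sum: 50.5 + 114.7 → r_corr = 165.2 μm/a

r_corr = 165 μm/a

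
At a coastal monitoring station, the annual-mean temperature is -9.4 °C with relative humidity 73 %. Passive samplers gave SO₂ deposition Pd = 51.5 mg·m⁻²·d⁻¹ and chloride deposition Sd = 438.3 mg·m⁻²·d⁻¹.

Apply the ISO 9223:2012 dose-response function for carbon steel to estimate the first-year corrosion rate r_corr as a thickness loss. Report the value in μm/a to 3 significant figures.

r_corr = 37.1 μm/a

carbon steel: f(T) = +0.150·(T−10) [T≤10 °C] = -2.9100
  Pd branch = 1.77·Pd^0.52·e^(0.02·RH+f) = 3.224 μm/a
  Cl⁻ term: 0.102·438.3^0.62·exp(0.033·73+0.04·-9.4) = 33.84
  sum: 3.224 + 33.84 → r_corr = 37.06 μm/a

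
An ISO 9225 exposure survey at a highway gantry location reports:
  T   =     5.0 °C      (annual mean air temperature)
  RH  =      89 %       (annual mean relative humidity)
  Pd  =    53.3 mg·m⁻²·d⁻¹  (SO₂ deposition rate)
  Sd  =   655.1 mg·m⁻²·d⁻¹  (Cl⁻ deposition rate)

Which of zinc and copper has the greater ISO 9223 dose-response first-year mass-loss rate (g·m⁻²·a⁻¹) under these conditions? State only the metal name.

zinc

zinc: T≤10 °C ⇒ hinge +0.038·(5.0−10) = -0.1900
  sulphur-dioxide contribution → 3.68 μm/a
  chloride contribution → 2.198 μm/a
  ⇒ r_corr(zinc) = 5.878 μm/a
  mass loss = 5.878 μm/a × 7.14 g/cm³ = 41.97 g·m⁻²·a⁻¹
copper: temperature factor f = +0.126·(-5.0) = -0.6300
  sulphur-dioxide contribution → 1.514 μm/a
  chloride contribution → 1.858 μm/a
  total first-year rate 3.372 μm/a
  mass loss = 3.372 μm/a × 8.96 g/cm³ = 30.21 g·m⁻²·a⁻¹
Ordering by g·m⁻²·a⁻¹: zinc (42) > copper (30.2)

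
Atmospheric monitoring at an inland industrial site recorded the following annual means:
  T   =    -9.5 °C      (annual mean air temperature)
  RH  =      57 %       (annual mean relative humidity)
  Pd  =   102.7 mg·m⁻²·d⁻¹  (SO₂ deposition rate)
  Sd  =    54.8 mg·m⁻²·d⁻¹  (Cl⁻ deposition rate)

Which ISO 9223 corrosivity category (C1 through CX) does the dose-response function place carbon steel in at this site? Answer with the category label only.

C2

carbon steel: f(T) = +0.150·(T−10) [T≤10 °C] = -2.9250
  sulphur-dioxide contribution → 3.302 μm/a
  chloride contribution → 5.477 μm/a
  total first-year rate 8.779 μm/a
ISO 9223 Table 2 (carbon steel): 1.3 < 8.78 ≤ 25 μm/a ⇒ C2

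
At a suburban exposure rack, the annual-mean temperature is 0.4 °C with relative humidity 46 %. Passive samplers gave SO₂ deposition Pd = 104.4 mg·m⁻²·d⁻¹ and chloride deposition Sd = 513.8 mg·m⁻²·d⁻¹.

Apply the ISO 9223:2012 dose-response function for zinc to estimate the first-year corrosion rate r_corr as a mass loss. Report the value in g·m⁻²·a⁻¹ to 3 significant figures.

zinc: f(T) = +0.038·(T−10) [T≤10 °C] = -0.3648
  sulphur-dioxide contribution → 0.5746 μm/a
  chloride contribution → 0.9179 μm/a
  ⇒ r_corr(zinc) = 1.492 μm/a
Convert to mass loss: 1.492 μm/a × 7.14 g/cm³ = 10.66 g·m⁻²·a⁻¹

r_corr = 10.7 g·m⁻²·a⁻¹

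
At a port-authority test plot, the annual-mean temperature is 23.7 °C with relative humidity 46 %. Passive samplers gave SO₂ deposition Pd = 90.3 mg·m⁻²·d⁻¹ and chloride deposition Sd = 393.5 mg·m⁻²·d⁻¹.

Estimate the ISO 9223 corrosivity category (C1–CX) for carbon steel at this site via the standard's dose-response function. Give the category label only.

C4

carbon steel: T>10 °C ⇒ hinge -0.054·(23.7−10) = -0.7398
  SO₂ term: 1.77·90.3^0.52·exp(0.02·46-0.7398) = 22.04
  Cl⁻ term: 0.102·393.5^0.62·exp(0.033·46+0.04·23.7) = 48.8
  r_corr = 22.04 + 48.8 = 70.84 μm/a
ISO 9223 Table 2 (carbon steel): 50 < 70.8 ≤ 80 μm/a ⇒ C4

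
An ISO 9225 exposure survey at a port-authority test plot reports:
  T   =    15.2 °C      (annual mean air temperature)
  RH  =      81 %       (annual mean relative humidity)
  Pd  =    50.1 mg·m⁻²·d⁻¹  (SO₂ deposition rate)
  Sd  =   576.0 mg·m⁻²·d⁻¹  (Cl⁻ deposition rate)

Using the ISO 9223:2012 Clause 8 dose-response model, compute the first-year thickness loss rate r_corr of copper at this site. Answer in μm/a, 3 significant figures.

r_corr = 3.37 μm/a

copper: f(T) = -0.080·(T−10) [T>10 °C] = -0.4160
  sulphur-dioxide contribution → 1.151 μm/a
  chloride contribution → 2.218 μm/a
  total first-year rate 3.369 μm/a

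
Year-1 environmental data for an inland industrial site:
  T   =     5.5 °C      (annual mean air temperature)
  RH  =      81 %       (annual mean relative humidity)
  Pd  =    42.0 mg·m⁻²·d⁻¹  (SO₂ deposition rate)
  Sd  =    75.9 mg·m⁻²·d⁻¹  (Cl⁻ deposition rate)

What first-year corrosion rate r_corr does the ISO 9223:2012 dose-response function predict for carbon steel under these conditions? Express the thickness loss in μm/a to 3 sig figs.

carbon steel: temperature factor f = +0.150·(-4.5) = -0.6750
  sulphur-dioxide contribution → 31.8 μm/a
  chloride contribution → 26.96 μm/a
  ⇒ r_corr(carbon steel) = 58.77 μm/a

r_corr = 58.8 μm/a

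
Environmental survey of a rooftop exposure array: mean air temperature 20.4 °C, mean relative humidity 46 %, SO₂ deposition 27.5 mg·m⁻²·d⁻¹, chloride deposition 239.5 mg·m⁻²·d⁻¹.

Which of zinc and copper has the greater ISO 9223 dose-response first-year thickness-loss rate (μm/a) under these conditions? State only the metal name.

zinc: T>10 °C ⇒ hinge -0.071·(20.4−10) = -0.7384
  SO₂ term: 0.0129·27.5^0.44·exp(0.046·46-0.7384) = 0.2199
  Cl⁻ term: 0.0175·239.5^0.57·exp(0.008·46+0.085·20.4) = 3.252
  r_corr = 0.2199 + 3.252 = 3.472 μm/a
copper: T>10 °C ⇒ hinge -0.080·(20.4−10) = -0.8320
  Pd branch = 0.0053·Pd^0.26·e^(0.059·RH+f) = 0.08238 μm/a
  Cl⁻ term: 0.01025·239.5^0.27·exp(0.036·46+0.049·20.4) = 0.6404
  r_corr = 0.08238 + 0.6404 = 0.7228 μm/a
Ordering by μm/a: zinc (3.47) > copper (0.723)

zinc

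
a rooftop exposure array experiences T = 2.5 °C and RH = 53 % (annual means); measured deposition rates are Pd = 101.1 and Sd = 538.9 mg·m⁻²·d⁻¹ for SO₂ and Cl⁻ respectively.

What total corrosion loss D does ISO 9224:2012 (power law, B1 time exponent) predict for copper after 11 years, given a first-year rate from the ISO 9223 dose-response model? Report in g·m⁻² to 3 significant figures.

copper: T≤10 °C ⇒ hinge +0.126·(2.5−10) = -0.9450
  sulphur-dioxide contribution → 0.156 μm/a
  chloride contribution → 0.4266 μm/a
  ⇒ r_corr(copper) = 0.5827 μm/a
ISO 9224: D(t) = r_corr · t^b with b = 0.667 (copper, B1)
  D(11) = 0.5827 × 11^0.667 = 0.5827 × 4.95 = 2.884 μm
  Mass loss = 2.884 μm × 8.96 g/cm³ = 25.84 g·m⁻²

D(11) = 25.8 g·m⁻²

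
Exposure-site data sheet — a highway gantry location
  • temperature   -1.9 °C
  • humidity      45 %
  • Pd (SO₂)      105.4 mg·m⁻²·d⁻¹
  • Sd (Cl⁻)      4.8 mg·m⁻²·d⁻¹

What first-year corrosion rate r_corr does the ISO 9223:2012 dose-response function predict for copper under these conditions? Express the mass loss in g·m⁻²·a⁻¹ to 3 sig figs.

r_corr = 1.15 g·m⁻²·a⁻¹

copper: f(T) = +0.126·(T−10) [T≤10 °C] = -1.4994
  sulphur-dioxide contribution → 0.0565 μm/a
  chloride contribution → 0.07207 μm/a
  ⇒ r_corr(copper) = 0.1286 μm/a
Convert to mass loss: 0.1286 μm/a × 8.96 g/cm³ = 1.152 g·m⁻²·a⁻¹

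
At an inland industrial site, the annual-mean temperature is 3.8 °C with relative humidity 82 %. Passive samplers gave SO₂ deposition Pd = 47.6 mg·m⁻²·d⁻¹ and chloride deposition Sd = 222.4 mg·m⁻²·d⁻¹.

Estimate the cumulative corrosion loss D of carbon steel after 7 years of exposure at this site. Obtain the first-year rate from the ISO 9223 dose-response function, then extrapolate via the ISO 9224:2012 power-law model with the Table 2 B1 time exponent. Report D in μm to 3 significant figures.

D(7) = 215 μm

carbon steel: f(T) = +0.150·(T−10) [T≤10 °C] = -0.9300
  sulphur-dioxide contribution → 26.83 μm/a
  chloride contribution → 50.7 μm/a
  ⇒ r_corr(carbon steel) = 77.54 μm/a
Long-term exponent b (ISO 9224 Table 2, B1) = 0.523
  D(7) = 77.54 × 7^0.523 = 77.54 × 2.767 = 214.5 μm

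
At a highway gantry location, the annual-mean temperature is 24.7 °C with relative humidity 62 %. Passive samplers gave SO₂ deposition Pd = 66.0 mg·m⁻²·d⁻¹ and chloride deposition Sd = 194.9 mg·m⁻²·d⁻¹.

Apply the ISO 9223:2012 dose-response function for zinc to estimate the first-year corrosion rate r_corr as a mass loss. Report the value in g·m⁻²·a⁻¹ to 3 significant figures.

zinc: f(T) = -0.071·(T−10) [T>10 °C] = -1.0437
  sulphur-dioxide contribution → 0.4972 μm/a
  chloride contribution → 4.736 μm/a
  total first-year rate 5.234 μm/a
Convert to mass loss: 5.234 μm/a × 7.14 g/cm³ = 37.37 g·m⁻²·a⁻¹

r_corr = 37.4 g·m⁻²·a⁻¹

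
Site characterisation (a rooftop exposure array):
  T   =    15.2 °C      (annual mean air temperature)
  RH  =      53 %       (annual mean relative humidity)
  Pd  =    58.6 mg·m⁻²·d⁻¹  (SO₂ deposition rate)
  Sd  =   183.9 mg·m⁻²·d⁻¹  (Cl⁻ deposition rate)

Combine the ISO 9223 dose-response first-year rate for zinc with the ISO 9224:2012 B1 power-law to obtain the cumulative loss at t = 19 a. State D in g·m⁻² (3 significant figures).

D(19) = 197 g·m⁻²

zinc: temperature factor f = -0.071·(5.2) = -0.3692
  sulphur-dioxide contribution → 0.6123 μm/a
  chloride contribution → 1.902 μm/a
  ⇒ r_corr(zinc) = 2.514 μm/a
ISO 9224: D(t) = r_corr · t^b with b = 0.813 (zinc, B1)
  D(19) = 2.514 × 19^0.813 = 2.514 × 10.96 = 27.54 μm
  Mass loss = 27.54 μm × 7.14 g/cm³ = 196.6 g·m⁻²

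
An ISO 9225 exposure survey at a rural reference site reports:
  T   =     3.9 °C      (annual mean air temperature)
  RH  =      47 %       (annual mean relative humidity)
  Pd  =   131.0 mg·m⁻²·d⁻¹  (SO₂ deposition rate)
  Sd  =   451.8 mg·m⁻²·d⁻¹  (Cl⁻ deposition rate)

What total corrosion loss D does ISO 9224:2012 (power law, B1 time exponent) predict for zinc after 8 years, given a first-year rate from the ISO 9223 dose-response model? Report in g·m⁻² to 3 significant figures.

D(8) = 74.2 g·m⁻²

zinc: T≤10 °C ⇒ hinge +0.038·(3.9−10) = -0.2318
  sulphur-dioxide contribution → 0.7594 μm/a
  chloride contribution → 1.158 μm/a
  ⇒ r_corr(zinc) = 1.917 μm/a
ISO 9224: D(t) = r_corr · t^b with b = 0.813 (zinc, B1)
  D(8) = 1.917 × 8^0.813 = 1.917 × 5.423 = 10.4 μm
  Mass loss = 10.4 μm × 7.14 g/cm³ = 74.23 g·m⁻²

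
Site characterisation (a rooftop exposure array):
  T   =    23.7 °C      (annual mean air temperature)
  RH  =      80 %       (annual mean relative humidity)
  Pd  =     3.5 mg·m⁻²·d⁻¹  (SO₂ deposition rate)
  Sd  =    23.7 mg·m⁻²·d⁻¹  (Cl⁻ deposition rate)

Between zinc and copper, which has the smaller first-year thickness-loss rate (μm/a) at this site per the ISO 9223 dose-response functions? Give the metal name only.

zinc: T>10 °C ⇒ hinge -0.071·(23.7−10) = -0.9727
  Pd branch = 0.0129·Pd^0.44·e^(0.046·RH+f) = 0.3355 μm/a
  Cl⁻ term: 0.0175·23.7^0.57·exp(0.008·80+0.085·23.7) = 1.512
  sum: 0.3355 + 1.512 → r_corr = 1.847 μm/a
copper: temperature factor f = -0.080·(13.7) = -1.0960
  SO₂ term: 0.0053·3.5^0.26·exp(0.059·80-1.0960) = 0.2752
  Sd branch = 0.01025·Sd^0.27·e^(0.036·RH+0.049·T) = 1.371 μm/a
  r_corr = 0.2752 + 1.371 = 1.646 μm/a
Ordering by μm/a: zinc (1.85) > copper (1.65)

copper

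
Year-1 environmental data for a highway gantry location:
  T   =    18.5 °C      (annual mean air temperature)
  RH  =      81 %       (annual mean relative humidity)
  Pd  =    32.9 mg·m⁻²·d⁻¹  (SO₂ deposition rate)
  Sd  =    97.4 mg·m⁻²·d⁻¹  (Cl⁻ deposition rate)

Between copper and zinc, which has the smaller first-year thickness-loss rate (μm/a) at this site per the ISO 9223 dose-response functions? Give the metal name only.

copper: f(T) = -0.080·(T−10) [T>10 °C] = -0.6800
  sulphur-dioxide contribution → 0.7924 μm/a
  chloride contribution → 1.613 μm/a
  ⇒ r_corr(copper) = 2.406 μm/a
zinc: f(T) = -0.071·(T−10) [T>10 °C] = -0.6035
  sulphur-dioxide contribution → 1.362 μm/a
  chloride contribution → 2.192 μm/a
  total first-year rate 3.554 μm/a
Ordering by μm/a: zinc (3.55) > copper (2.41)

copper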